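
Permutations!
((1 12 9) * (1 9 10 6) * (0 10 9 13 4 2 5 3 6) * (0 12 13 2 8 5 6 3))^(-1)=((0 10 12 9 2 6 1 13 4 8 5))^(-1)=(0 5 8 4 13 1 6 2 9 12 10)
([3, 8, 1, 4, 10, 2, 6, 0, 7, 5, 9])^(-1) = (0 7 8 1 2 5 9 10 4 3)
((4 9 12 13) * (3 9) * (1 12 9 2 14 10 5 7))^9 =(1 7 5 10 14 2 3 4 13 12)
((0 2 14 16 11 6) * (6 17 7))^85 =((0 2 14 16 11 17 7 6))^85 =(0 17 14 6 11 2 7 16)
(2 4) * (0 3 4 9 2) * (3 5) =(0 5 3 4)(2 9) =[5, 1, 9, 4, 0, 3, 6, 7, 8, 2]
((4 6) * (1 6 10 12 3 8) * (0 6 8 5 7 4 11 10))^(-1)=((0 6 11 10 12 3 5 7 4)(1 8))^(-1)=(0 4 7 5 3 12 10 11 6)(1 8)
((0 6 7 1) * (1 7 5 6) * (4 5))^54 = (7)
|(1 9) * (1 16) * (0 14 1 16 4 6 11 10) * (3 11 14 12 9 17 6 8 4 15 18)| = 8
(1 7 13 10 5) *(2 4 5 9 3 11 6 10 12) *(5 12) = (1 7 13 5)(2 4 12)(3 11 6 10 9) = [0, 7, 4, 11, 12, 1, 10, 13, 8, 3, 9, 6, 2, 5]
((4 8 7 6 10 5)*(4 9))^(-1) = ((4 8 7 6 10 5 9))^(-1) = (4 9 5 10 6 7 8)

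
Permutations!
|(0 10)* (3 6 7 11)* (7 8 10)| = |(0 7 11 3 6 8 10)| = 7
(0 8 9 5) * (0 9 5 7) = (0 8 5 9 7) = [8, 1, 2, 3, 4, 9, 6, 0, 5, 7]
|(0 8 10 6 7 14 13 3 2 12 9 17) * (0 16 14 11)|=|(0 8 10 6 7 11)(2 12 9 17 16 14 13 3)|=24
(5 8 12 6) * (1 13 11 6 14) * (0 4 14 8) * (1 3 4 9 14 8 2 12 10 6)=(0 9 14 3 4 8 10 6 5)(1 13 11)(2 12)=[9, 13, 12, 4, 8, 0, 5, 7, 10, 14, 6, 1, 2, 11, 3]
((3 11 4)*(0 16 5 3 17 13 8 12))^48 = (0 8 17 11 5)(3 16 12 13 4)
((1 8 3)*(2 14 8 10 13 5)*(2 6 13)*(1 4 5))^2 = ((1 10 2 14 8 3 4 5 6 13))^2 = (1 2 8 4 6)(3 5 13 10 14)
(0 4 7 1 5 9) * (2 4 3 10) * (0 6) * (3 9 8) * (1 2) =[9, 5, 4, 10, 7, 8, 0, 2, 3, 6, 1] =(0 9 6)(1 5 8 3 10)(2 4 7)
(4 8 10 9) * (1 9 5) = (1 9 4 8 10 5) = [0, 9, 2, 3, 8, 1, 6, 7, 10, 4, 5]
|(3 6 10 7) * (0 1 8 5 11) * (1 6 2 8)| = |(0 6 10 7 3 2 8 5 11)| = 9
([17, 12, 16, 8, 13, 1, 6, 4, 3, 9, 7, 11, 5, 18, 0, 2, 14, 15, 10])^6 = (4 13 18 10 7)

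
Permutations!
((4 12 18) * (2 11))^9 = ((2 11)(4 12 18))^9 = (18)(2 11)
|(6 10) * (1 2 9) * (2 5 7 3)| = 6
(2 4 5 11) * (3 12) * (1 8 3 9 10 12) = (1 8 3)(2 4 5 11)(9 10 12) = [0, 8, 4, 1, 5, 11, 6, 7, 3, 10, 12, 2, 9]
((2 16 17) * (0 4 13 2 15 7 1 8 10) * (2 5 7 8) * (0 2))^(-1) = (0 1 7 5 13 4)(2 10 8 15 17 16) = ((0 4 13 5 7 1)(2 16 17 15 8 10))^(-1)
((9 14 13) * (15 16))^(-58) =(16)(9 13 14)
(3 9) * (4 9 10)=(3 10 4 9)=[0, 1, 2, 10, 9, 5, 6, 7, 8, 3, 4]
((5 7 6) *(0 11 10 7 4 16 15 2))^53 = ((0 11 10 7 6 5 4 16 15 2))^53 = (0 7 4 2 10 5 15 11 6 16)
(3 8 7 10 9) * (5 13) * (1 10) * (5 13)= (13)(1 10 9 3 8 7)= [0, 10, 2, 8, 4, 5, 6, 1, 7, 3, 9, 11, 12, 13]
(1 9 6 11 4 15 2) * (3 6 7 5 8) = (1 9 7 5 8 3 6 11 4 15 2) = [0, 9, 1, 6, 15, 8, 11, 5, 3, 7, 10, 4, 12, 13, 14, 2]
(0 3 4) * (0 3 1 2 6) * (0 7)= (0 1 2 6 7)(3 4)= [1, 2, 6, 4, 3, 5, 7, 0]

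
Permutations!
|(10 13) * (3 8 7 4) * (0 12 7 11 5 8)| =|(0 12 7 4 3)(5 8 11)(10 13)| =30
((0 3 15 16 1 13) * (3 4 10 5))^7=((0 4 10 5 3 15 16 1 13))^7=(0 1 15 5 4 13 16 3 10)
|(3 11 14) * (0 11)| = |(0 11 14 3)| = 4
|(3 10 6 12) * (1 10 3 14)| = |(1 10 6 12 14)| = 5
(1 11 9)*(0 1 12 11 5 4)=(0 1 5 4)(9 12 11)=[1, 5, 2, 3, 0, 4, 6, 7, 8, 12, 10, 9, 11]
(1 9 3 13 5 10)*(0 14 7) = [14, 9, 2, 13, 4, 10, 6, 0, 8, 3, 1, 11, 12, 5, 7] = (0 14 7)(1 9 3 13 5 10)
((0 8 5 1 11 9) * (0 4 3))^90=(0 5 11 4)(1 9 3 8)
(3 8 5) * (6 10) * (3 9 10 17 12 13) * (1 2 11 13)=(1 2 11 13 3 8 5 9 10 6 17 12)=[0, 2, 11, 8, 4, 9, 17, 7, 5, 10, 6, 13, 1, 3, 14, 15, 16, 12]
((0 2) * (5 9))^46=(9)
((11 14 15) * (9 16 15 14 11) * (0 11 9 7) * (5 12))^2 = ((0 11 9 16 15 7)(5 12))^2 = (0 9 15)(7 11 16)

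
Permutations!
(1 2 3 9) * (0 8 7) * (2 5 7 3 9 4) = (0 8 3 4 2 9 1 5 7) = [8, 5, 9, 4, 2, 7, 6, 0, 3, 1]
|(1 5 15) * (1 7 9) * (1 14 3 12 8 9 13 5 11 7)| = 30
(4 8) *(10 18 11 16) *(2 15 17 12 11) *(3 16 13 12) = (2 15 17 3 16 10 18)(4 8)(11 13 12) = [0, 1, 15, 16, 8, 5, 6, 7, 4, 9, 18, 13, 11, 12, 14, 17, 10, 3, 2]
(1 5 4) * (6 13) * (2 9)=(1 5 4)(2 9)(6 13)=[0, 5, 9, 3, 1, 4, 13, 7, 8, 2, 10, 11, 12, 6]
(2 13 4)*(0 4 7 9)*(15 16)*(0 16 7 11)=(0 4 2 13 11)(7 9 16 15)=[4, 1, 13, 3, 2, 5, 6, 9, 8, 16, 10, 0, 12, 11, 14, 7, 15]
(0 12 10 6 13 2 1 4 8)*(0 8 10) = (0 12)(1 4 10 6 13 2) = [12, 4, 1, 3, 10, 5, 13, 7, 8, 9, 6, 11, 0, 2]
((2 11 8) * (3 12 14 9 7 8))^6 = (2 7 14 3)(8 9 12 11)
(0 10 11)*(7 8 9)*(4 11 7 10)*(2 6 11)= (0 4 2 6 11)(7 8 9 10)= [4, 1, 6, 3, 2, 5, 11, 8, 9, 10, 7, 0]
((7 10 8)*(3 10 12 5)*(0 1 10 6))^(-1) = (0 6 3 5 12 7 8 10 1)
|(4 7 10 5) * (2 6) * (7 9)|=|(2 6)(4 9 7 10 5)|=10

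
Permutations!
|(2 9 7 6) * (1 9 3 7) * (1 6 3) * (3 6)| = 6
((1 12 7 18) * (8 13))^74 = (1 7)(12 18)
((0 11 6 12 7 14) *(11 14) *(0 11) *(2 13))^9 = ((0 14 11 6 12 7)(2 13))^9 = (0 6)(2 13)(7 11)(12 14)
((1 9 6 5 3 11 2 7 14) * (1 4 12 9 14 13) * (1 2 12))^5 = ((1 14 4)(2 7 13)(3 11 12 9 6 5))^5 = (1 4 14)(2 13 7)(3 5 6 9 12 11)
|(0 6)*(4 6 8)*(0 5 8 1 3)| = 12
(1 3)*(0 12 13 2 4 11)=(0 12 13 2 4 11)(1 3)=[12, 3, 4, 1, 11, 5, 6, 7, 8, 9, 10, 0, 13, 2]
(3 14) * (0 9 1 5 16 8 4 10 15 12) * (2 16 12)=[9, 5, 16, 14, 10, 12, 6, 7, 4, 1, 15, 11, 0, 13, 3, 2, 8]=(0 9 1 5 12)(2 16 8 4 10 15)(3 14)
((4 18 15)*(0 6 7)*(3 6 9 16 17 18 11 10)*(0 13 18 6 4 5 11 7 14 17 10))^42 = (0 7)(3 5)(4 11)(9 13)(10 15)(16 18)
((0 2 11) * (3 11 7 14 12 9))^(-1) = (0 11 3 9 12 14 7 2)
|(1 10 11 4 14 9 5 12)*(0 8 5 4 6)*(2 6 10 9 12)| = 10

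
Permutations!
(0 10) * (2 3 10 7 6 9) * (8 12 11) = (0 7 6 9 2 3 10)(8 12 11) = [7, 1, 3, 10, 4, 5, 9, 6, 12, 2, 0, 8, 11]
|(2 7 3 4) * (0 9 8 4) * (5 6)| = |(0 9 8 4 2 7 3)(5 6)| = 14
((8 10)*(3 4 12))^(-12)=(12)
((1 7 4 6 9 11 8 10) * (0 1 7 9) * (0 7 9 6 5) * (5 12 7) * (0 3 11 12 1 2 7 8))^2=(0 7 1 5 11 2 4 6 3)(8 9)(10 12)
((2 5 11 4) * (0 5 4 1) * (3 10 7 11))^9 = ((0 5 3 10 7 11 1)(2 4))^9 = (0 3 7 1 5 10 11)(2 4)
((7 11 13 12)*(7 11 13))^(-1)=((7 13 12 11))^(-1)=(7 11 12 13)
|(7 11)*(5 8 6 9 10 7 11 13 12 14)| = 9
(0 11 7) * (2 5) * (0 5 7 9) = (0 11 9)(2 7 5) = [11, 1, 7, 3, 4, 2, 6, 5, 8, 0, 10, 9]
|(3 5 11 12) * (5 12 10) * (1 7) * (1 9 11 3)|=8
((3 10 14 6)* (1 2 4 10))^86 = (1 4 14 3 2 10 6)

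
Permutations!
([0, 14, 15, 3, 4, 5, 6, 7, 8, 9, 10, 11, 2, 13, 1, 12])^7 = [0, 14, 15, 3, 4, 5, 6, 7, 8, 9, 10, 11, 2, 13, 1, 12]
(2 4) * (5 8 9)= (2 4)(5 8 9)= [0, 1, 4, 3, 2, 8, 6, 7, 9, 5]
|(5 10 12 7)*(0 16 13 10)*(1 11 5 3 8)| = 11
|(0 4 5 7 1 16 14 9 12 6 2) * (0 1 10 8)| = 42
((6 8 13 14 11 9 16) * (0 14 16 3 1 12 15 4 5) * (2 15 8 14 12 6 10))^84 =(0 16 4 8 2)(5 13 15 12 10)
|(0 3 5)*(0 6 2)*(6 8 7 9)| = 8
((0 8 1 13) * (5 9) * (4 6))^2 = (0 1)(8 13)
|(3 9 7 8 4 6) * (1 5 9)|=|(1 5 9 7 8 4 6 3)|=8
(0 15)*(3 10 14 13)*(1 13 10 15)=(0 1 13 3 15)(10 14)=[1, 13, 2, 15, 4, 5, 6, 7, 8, 9, 14, 11, 12, 3, 10, 0]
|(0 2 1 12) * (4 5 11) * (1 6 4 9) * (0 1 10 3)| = 18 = |(0 2 6 4 5 11 9 10 3)(1 12)|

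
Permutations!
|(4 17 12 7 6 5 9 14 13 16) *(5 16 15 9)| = |(4 17 12 7 6 16)(9 14 13 15)| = 12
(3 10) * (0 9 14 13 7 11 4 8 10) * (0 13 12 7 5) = (0 9 14 12 7 11 4 8 10 3 13 5) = [9, 1, 2, 13, 8, 0, 6, 11, 10, 14, 3, 4, 7, 5, 12]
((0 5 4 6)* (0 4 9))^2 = (0 9 5) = ((0 5 9)(4 6))^2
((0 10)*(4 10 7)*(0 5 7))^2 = (4 5)(7 10)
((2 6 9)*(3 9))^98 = (2 3)(6 9)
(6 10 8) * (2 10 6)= (2 10 8)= [0, 1, 10, 3, 4, 5, 6, 7, 2, 9, 8]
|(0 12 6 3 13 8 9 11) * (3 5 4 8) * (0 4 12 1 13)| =12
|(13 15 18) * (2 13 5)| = 5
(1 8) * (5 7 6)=(1 8)(5 7 6)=[0, 8, 2, 3, 4, 7, 5, 6, 1]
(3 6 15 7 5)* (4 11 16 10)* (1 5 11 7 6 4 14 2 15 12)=[0, 5, 15, 4, 7, 3, 12, 11, 8, 9, 14, 16, 1, 13, 2, 6, 10]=(1 5 3 4 7 11 16 10 14 2 15 6 12)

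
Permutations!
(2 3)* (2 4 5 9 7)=(2 3 4 5 9 7)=[0, 1, 3, 4, 5, 9, 6, 2, 8, 7]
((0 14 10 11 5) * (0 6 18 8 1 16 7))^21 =((0 14 10 11 5 6 18 8 1 16 7))^21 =(0 7 16 1 8 18 6 5 11 10 14)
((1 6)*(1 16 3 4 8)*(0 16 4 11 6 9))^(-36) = ((0 16 3 11 6 4 8 1 9))^(-36) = (16)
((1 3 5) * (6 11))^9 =((1 3 5)(6 11))^9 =(6 11)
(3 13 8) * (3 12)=(3 13 8 12)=[0, 1, 2, 13, 4, 5, 6, 7, 12, 9, 10, 11, 3, 8]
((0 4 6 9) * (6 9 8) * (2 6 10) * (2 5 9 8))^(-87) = ((0 4 8 10 5 9)(2 6))^(-87) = (0 10)(2 6)(4 5)(8 9)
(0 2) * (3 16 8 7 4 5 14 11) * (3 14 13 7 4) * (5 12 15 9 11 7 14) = (0 2)(3 16 8 4 12 15 9 11 5 13 14 7) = [2, 1, 0, 16, 12, 13, 6, 3, 4, 11, 10, 5, 15, 14, 7, 9, 8]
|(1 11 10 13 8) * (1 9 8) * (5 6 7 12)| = |(1 11 10 13)(5 6 7 12)(8 9)| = 4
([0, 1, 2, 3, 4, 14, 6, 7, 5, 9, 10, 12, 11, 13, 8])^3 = (14)(11 12)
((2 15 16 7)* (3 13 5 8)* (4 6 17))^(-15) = ((2 15 16 7)(3 13 5 8)(4 6 17))^(-15) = (17)(2 15 16 7)(3 13 5 8)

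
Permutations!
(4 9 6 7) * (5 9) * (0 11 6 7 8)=(0 11 6 8)(4 5 9 7)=[11, 1, 2, 3, 5, 9, 8, 4, 0, 7, 10, 6]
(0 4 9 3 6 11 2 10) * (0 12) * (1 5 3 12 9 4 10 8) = [10, 5, 8, 6, 4, 3, 11, 7, 1, 12, 9, 2, 0] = (0 10 9 12)(1 5 3 6 11 2 8)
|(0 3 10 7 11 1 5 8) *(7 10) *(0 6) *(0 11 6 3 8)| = 8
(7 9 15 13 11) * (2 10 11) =[0, 1, 10, 3, 4, 5, 6, 9, 8, 15, 11, 7, 12, 2, 14, 13] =(2 10 11 7 9 15 13)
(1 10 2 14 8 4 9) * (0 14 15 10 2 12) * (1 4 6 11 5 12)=[14, 2, 15, 3, 9, 12, 11, 7, 6, 4, 1, 5, 0, 13, 8, 10]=(0 14 8 6 11 5 12)(1 2 15 10)(4 9)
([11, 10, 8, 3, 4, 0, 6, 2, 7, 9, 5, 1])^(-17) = [10, 0, 8, 3, 4, 1, 6, 2, 7, 9, 11, 5]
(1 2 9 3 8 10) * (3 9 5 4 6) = (1 2 5 4 6 3 8 10) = [0, 2, 5, 8, 6, 4, 3, 7, 10, 9, 1]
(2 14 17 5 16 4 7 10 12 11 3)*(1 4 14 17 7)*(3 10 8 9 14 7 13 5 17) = (17)(1 4)(2 3)(5 16 7 8 9 14 13)(10 12 11) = [0, 4, 3, 2, 1, 16, 6, 8, 9, 14, 12, 10, 11, 5, 13, 15, 7, 17]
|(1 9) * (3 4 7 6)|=4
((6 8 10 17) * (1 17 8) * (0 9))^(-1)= ((0 9)(1 17 6)(8 10))^(-1)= (0 9)(1 6 17)(8 10)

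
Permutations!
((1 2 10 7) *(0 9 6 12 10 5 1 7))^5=(12)(1 5 2)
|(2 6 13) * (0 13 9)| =5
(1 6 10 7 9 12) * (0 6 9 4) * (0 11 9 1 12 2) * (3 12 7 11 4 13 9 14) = (0 6 10 11 14 3 12 7 13 9 2) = [6, 1, 0, 12, 4, 5, 10, 13, 8, 2, 11, 14, 7, 9, 3]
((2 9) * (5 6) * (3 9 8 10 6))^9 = ((2 8 10 6 5 3 9))^9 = (2 10 5 9 8 6 3)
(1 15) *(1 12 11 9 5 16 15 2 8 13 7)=(1 2 8 13 7)(5 16 15 12 11 9)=[0, 2, 8, 3, 4, 16, 6, 1, 13, 5, 10, 9, 11, 7, 14, 12, 15]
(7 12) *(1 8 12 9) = (1 8 12 7 9) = [0, 8, 2, 3, 4, 5, 6, 9, 12, 1, 10, 11, 7]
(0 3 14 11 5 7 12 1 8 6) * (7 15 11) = (0 3 14 7 12 1 8 6)(5 15 11) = [3, 8, 2, 14, 4, 15, 0, 12, 6, 9, 10, 5, 1, 13, 7, 11]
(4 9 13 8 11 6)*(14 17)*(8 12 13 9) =(4 8 11 6)(12 13)(14 17) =[0, 1, 2, 3, 8, 5, 4, 7, 11, 9, 10, 6, 13, 12, 17, 15, 16, 14]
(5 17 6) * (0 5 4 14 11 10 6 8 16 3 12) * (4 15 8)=(0 5 17 4 14 11 10 6 15 8 16 3 12)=[5, 1, 2, 12, 14, 17, 15, 7, 16, 9, 6, 10, 0, 13, 11, 8, 3, 4]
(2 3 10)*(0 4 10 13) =[4, 1, 3, 13, 10, 5, 6, 7, 8, 9, 2, 11, 12, 0] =(0 4 10 2 3 13)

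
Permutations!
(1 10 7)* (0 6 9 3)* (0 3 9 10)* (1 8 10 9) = (0 6 9 1)(7 8 10) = [6, 0, 2, 3, 4, 5, 9, 8, 10, 1, 7]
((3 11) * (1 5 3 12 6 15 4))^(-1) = (1 4 15 6 12 11 3 5)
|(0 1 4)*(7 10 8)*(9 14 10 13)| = |(0 1 4)(7 13 9 14 10 8)| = 6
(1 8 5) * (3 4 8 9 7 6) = (1 9 7 6 3 4 8 5) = [0, 9, 2, 4, 8, 1, 3, 6, 5, 7]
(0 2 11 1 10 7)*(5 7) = (0 2 11 1 10 5 7) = [2, 10, 11, 3, 4, 7, 6, 0, 8, 9, 5, 1]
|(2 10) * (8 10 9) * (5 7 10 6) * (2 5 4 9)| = 12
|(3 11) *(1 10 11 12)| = |(1 10 11 3 12)| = 5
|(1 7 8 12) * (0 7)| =5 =|(0 7 8 12 1)|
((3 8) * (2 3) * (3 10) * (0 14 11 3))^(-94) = (0 8 14 2 11 10 3)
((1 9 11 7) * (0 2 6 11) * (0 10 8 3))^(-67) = ((0 2 6 11 7 1 9 10 8 3))^(-67) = (0 11 9 3 6 1 8 2 7 10)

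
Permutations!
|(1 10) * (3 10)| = 3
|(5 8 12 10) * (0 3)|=|(0 3)(5 8 12 10)|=4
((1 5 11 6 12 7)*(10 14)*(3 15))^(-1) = (1 7 12 6 11 5)(3 15)(10 14)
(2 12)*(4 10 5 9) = (2 12)(4 10 5 9) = [0, 1, 12, 3, 10, 9, 6, 7, 8, 4, 5, 11, 2]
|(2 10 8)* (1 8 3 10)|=6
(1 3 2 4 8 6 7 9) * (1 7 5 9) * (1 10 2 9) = (1 3 9 7 10 2 4 8 6 5) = [0, 3, 4, 9, 8, 1, 5, 10, 6, 7, 2]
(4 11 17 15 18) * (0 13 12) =[13, 1, 2, 3, 11, 5, 6, 7, 8, 9, 10, 17, 0, 12, 14, 18, 16, 15, 4] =(0 13 12)(4 11 17 15 18)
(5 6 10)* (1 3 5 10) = (10)(1 3 5 6) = [0, 3, 2, 5, 4, 6, 1, 7, 8, 9, 10]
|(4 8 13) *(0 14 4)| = |(0 14 4 8 13)| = 5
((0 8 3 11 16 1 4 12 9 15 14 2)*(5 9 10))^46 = ((0 8 3 11 16 1 4 12 10 5 9 15 14 2))^46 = (0 16 10 14 3 4 9)(1 5 2 11 12 15 8)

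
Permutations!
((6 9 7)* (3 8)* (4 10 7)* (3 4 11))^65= (3 8 4 10 7 6 9 11)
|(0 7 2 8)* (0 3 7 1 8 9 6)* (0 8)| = |(0 1)(2 9 6 8 3 7)| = 6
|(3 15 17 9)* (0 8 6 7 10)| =20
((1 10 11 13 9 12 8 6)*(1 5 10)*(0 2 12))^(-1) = (0 9 13 11 10 5 6 8 12 2)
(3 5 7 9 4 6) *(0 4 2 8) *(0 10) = (0 4 6 3 5 7 9 2 8 10) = [4, 1, 8, 5, 6, 7, 3, 9, 10, 2, 0]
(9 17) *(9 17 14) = [0, 1, 2, 3, 4, 5, 6, 7, 8, 14, 10, 11, 12, 13, 9, 15, 16, 17] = (17)(9 14)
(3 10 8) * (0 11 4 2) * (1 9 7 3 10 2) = (0 11 4 1 9 7 3 2)(8 10) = [11, 9, 0, 2, 1, 5, 6, 3, 10, 7, 8, 4]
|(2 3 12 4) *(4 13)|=|(2 3 12 13 4)|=5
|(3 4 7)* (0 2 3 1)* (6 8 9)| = |(0 2 3 4 7 1)(6 8 9)| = 6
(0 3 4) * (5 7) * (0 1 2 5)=(0 3 4 1 2 5 7)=[3, 2, 5, 4, 1, 7, 6, 0]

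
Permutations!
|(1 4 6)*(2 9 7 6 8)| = 7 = |(1 4 8 2 9 7 6)|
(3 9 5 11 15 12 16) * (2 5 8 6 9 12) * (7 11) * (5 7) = (2 7 11 15)(3 12 16)(6 9 8) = [0, 1, 7, 12, 4, 5, 9, 11, 6, 8, 10, 15, 16, 13, 14, 2, 3]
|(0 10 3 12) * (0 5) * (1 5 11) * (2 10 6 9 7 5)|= 30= |(0 6 9 7 5)(1 2 10 3 12 11)|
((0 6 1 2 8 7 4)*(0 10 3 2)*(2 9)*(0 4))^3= (0 4 9 7 1 3 8 6 10 2)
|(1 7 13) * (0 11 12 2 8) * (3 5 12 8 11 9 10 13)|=|(0 9 10 13 1 7 3 5 12 2 11 8)|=12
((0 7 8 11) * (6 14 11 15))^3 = (0 15 11 8 14 7 6)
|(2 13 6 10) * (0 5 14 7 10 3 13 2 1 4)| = |(0 5 14 7 10 1 4)(3 13 6)| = 21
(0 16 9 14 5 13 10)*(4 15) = (0 16 9 14 5 13 10)(4 15) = [16, 1, 2, 3, 15, 13, 6, 7, 8, 14, 0, 11, 12, 10, 5, 4, 9]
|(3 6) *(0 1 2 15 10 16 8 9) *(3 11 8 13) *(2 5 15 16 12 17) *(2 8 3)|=9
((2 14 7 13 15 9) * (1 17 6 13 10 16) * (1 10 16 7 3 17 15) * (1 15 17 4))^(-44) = ((1 17 6 13 15 9 2 14 3 4)(7 16 10))^(-44) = (1 2 6 3 15)(4 9 17 14 13)(7 16 10)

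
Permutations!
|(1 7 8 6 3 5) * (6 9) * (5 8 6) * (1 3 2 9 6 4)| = |(1 7 4)(2 9 5 3 8 6)| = 6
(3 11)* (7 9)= [0, 1, 2, 11, 4, 5, 6, 9, 8, 7, 10, 3]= (3 11)(7 9)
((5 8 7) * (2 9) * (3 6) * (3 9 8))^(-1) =(2 9 6 3 5 7 8)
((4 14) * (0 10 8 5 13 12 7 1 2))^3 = ((0 10 8 5 13 12 7 1 2)(4 14))^3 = (0 5 7)(1 10 13)(2 8 12)(4 14)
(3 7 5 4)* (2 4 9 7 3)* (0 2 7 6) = (0 2 4 7 5 9 6) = [2, 1, 4, 3, 7, 9, 0, 5, 8, 6]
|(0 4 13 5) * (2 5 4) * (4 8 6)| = 12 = |(0 2 5)(4 13 8 6)|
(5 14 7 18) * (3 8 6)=(3 8 6)(5 14 7 18)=[0, 1, 2, 8, 4, 14, 3, 18, 6, 9, 10, 11, 12, 13, 7, 15, 16, 17, 5]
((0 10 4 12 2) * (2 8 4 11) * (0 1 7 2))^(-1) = ((0 10 11)(1 7 2)(4 12 8))^(-1) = (0 11 10)(1 2 7)(4 8 12)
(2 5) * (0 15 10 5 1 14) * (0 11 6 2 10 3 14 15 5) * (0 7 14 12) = (0 5 10 7 14 11 6 2 1 15 3 12) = [5, 15, 1, 12, 4, 10, 2, 14, 8, 9, 7, 6, 0, 13, 11, 3]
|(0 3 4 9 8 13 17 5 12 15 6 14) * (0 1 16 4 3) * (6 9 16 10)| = 28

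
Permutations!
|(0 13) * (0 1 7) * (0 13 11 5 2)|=12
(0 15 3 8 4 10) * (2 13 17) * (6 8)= [15, 1, 13, 6, 10, 5, 8, 7, 4, 9, 0, 11, 12, 17, 14, 3, 16, 2]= (0 15 3 6 8 4 10)(2 13 17)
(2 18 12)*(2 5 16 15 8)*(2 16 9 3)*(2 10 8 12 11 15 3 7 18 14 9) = [0, 1, 14, 10, 4, 2, 6, 18, 16, 7, 8, 15, 5, 13, 9, 12, 3, 17, 11] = (2 14 9 7 18 11 15 12 5)(3 10 8 16)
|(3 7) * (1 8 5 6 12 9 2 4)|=8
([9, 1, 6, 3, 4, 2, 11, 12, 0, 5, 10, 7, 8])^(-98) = (0 9 5 2 6 11 7 12 8)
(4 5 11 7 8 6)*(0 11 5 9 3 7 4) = [11, 1, 2, 7, 9, 5, 0, 8, 6, 3, 10, 4] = (0 11 4 9 3 7 8 6)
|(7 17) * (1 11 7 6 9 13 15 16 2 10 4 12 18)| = 14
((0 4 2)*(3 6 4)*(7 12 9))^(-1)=(0 2 4 6 3)(7 9 12)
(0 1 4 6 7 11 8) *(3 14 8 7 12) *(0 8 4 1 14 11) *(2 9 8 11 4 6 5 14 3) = (0 3 4 5 14 6 12 2 9 8 11 7) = [3, 1, 9, 4, 5, 14, 12, 0, 11, 8, 10, 7, 2, 13, 6]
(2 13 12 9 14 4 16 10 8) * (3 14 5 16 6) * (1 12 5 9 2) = (1 12 2 13 5 16 10 8)(3 14 4 6) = [0, 12, 13, 14, 6, 16, 3, 7, 1, 9, 8, 11, 2, 5, 4, 15, 10]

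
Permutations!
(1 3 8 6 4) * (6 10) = (1 3 8 10 6 4) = [0, 3, 2, 8, 1, 5, 4, 7, 10, 9, 6]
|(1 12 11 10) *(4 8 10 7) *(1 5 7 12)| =10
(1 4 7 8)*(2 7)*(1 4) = (2 7 8 4) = [0, 1, 7, 3, 2, 5, 6, 8, 4]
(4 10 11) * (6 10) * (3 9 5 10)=(3 9 5 10 11 4 6)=[0, 1, 2, 9, 6, 10, 3, 7, 8, 5, 11, 4]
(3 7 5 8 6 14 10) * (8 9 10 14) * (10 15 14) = (3 7 5 9 15 14 10)(6 8) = [0, 1, 2, 7, 4, 9, 8, 5, 6, 15, 3, 11, 12, 13, 10, 14]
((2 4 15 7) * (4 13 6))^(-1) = ((2 13 6 4 15 7))^(-1) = (2 7 15 4 6 13)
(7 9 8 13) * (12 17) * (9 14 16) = (7 14 16 9 8 13)(12 17) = [0, 1, 2, 3, 4, 5, 6, 14, 13, 8, 10, 11, 17, 7, 16, 15, 9, 12]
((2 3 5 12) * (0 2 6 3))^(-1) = ((0 2)(3 5 12 6))^(-1) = (0 2)(3 6 12 5)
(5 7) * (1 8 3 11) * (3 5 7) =(1 8 5 3 11) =[0, 8, 2, 11, 4, 3, 6, 7, 5, 9, 10, 1]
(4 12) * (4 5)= (4 12 5)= [0, 1, 2, 3, 12, 4, 6, 7, 8, 9, 10, 11, 5]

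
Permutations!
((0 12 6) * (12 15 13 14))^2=((0 15 13 14 12 6))^2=(0 13 12)(6 15 14)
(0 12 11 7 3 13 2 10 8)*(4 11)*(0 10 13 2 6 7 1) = (0 12 4 11 1)(2 13 6 7 3)(8 10) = [12, 0, 13, 2, 11, 5, 7, 3, 10, 9, 8, 1, 4, 6]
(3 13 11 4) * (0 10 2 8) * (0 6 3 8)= (0 10 2)(3 13 11 4 8 6)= [10, 1, 0, 13, 8, 5, 3, 7, 6, 9, 2, 4, 12, 11]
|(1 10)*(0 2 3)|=|(0 2 3)(1 10)|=6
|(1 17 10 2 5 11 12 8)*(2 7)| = 9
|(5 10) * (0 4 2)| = 6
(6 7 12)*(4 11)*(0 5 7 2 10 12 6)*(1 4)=(0 5 7 6 2 10 12)(1 4 11)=[5, 4, 10, 3, 11, 7, 2, 6, 8, 9, 12, 1, 0]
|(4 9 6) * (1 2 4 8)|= |(1 2 4 9 6 8)|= 6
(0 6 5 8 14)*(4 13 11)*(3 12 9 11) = (0 6 5 8 14)(3 12 9 11 4 13) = [6, 1, 2, 12, 13, 8, 5, 7, 14, 11, 10, 4, 9, 3, 0]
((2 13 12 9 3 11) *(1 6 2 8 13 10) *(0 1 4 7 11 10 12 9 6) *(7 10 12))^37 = (0 1)(2 7 11 8 13 9 3 12 6)(4 10)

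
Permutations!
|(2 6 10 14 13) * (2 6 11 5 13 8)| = 8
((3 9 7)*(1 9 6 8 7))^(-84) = ((1 9)(3 6 8 7))^(-84) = (9)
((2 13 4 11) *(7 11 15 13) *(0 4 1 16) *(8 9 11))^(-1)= (0 16 1 13 15 4)(2 11 9 8 7)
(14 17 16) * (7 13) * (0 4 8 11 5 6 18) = (0 4 8 11 5 6 18)(7 13)(14 17 16) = [4, 1, 2, 3, 8, 6, 18, 13, 11, 9, 10, 5, 12, 7, 17, 15, 14, 16, 0]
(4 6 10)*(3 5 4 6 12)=(3 5 4 12)(6 10)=[0, 1, 2, 5, 12, 4, 10, 7, 8, 9, 6, 11, 3]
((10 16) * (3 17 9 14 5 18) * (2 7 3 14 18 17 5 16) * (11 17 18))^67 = ((2 7 3 5 18 14 16 10)(9 11 17))^67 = (2 5 16 7 18 10 3 14)(9 11 17)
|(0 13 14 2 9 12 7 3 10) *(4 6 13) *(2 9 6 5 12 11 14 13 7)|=9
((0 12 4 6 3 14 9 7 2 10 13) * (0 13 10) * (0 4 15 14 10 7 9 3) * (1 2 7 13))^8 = (0 2 10 15 6 1 3 12 4 13 14)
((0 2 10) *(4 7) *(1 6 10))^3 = ((0 2 1 6 10)(4 7))^3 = (0 6 2 10 1)(4 7)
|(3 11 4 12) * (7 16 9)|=12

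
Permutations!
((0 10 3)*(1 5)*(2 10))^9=((0 2 10 3)(1 5))^9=(0 2 10 3)(1 5)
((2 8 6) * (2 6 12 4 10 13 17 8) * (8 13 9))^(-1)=((4 10 9 8 12)(13 17))^(-1)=(4 12 8 9 10)(13 17)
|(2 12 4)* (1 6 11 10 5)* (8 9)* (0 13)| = |(0 13)(1 6 11 10 5)(2 12 4)(8 9)| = 30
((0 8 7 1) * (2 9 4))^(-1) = (0 1 7 8)(2 4 9)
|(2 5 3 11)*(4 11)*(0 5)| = |(0 5 3 4 11 2)| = 6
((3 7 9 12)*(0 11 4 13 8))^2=(0 4 8 11 13)(3 9)(7 12)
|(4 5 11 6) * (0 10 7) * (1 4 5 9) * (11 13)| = 12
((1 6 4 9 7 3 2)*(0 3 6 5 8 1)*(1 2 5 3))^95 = (0 2 8 5 3 1)(4 6 7 9)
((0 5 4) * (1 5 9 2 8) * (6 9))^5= (0 1 9 4 8 6 5 2)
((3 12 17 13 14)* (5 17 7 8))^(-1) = ((3 12 7 8 5 17 13 14))^(-1) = (3 14 13 17 5 8 7 12)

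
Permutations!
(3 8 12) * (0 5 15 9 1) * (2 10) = (0 5 15 9 1)(2 10)(3 8 12) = [5, 0, 10, 8, 4, 15, 6, 7, 12, 1, 2, 11, 3, 13, 14, 9]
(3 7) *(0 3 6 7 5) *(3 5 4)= (0 5)(3 4)(6 7)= [5, 1, 2, 4, 3, 0, 7, 6]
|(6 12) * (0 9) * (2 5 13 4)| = |(0 9)(2 5 13 4)(6 12)| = 4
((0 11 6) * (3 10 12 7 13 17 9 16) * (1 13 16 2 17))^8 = (0 6 11)(2 9 17)(3 7 10 16 12)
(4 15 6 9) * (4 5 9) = (4 15 6)(5 9) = [0, 1, 2, 3, 15, 9, 4, 7, 8, 5, 10, 11, 12, 13, 14, 6]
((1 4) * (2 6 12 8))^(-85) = (1 4)(2 8 12 6)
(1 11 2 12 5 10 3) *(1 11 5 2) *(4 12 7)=(1 5 10 3 11)(2 7 4 12)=[0, 5, 7, 11, 12, 10, 6, 4, 8, 9, 3, 1, 2]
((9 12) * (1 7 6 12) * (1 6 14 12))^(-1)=(1 6 9 12 14 7)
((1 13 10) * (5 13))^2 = ((1 5 13 10))^2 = (1 13)(5 10)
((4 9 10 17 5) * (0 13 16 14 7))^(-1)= ((0 13 16 14 7)(4 9 10 17 5))^(-1)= (0 7 14 16 13)(4 5 17 10 9)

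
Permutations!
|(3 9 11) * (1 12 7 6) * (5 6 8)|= 6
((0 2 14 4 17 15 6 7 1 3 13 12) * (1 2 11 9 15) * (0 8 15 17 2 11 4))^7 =(0 14 2 4)(1 7 12 17 6 13 9 15 3 11 8)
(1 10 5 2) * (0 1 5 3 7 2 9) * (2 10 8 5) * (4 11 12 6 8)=[1, 4, 2, 7, 11, 9, 8, 10, 5, 0, 3, 12, 6]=(0 1 4 11 12 6 8 5 9)(3 7 10)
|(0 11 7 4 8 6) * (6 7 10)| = 12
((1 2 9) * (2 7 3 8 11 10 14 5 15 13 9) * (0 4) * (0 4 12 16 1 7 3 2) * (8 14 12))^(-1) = (0 2 7 9 13 15 5 14 3 1 16 12 10 11 8)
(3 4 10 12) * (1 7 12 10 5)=(1 7 12 3 4 5)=[0, 7, 2, 4, 5, 1, 6, 12, 8, 9, 10, 11, 3]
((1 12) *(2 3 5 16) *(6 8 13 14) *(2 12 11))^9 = (1 2 5 12 11 3 16)(6 8 13 14)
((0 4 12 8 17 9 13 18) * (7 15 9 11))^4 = ((0 4 12 8 17 11 7 15 9 13 18))^4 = (0 17 9 4 11 13 12 7 18 8 15)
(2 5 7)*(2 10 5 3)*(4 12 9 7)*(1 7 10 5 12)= (1 7 5 4)(2 3)(9 10 12)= [0, 7, 3, 2, 1, 4, 6, 5, 8, 10, 12, 11, 9]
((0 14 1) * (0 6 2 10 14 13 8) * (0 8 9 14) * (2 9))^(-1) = (0 10 2 13)(1 14 9 6)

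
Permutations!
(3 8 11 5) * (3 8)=[0, 1, 2, 3, 4, 8, 6, 7, 11, 9, 10, 5]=(5 8 11)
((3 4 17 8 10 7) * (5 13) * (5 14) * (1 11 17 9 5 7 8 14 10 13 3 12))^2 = (1 17 7)(3 9)(4 5)(8 10 13)(11 14 12)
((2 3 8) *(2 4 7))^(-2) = ((2 3 8 4 7))^(-2) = (2 4 3 7 8)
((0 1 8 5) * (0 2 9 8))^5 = (0 1)(2 9 8 5)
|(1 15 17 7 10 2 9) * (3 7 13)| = |(1 15 17 13 3 7 10 2 9)| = 9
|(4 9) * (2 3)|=|(2 3)(4 9)|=2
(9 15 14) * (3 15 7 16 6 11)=(3 15 14 9 7 16 6 11)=[0, 1, 2, 15, 4, 5, 11, 16, 8, 7, 10, 3, 12, 13, 9, 14, 6]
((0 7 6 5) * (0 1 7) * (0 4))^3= ((0 4)(1 7 6 5))^3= (0 4)(1 5 6 7)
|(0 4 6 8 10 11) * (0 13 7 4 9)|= |(0 9)(4 6 8 10 11 13 7)|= 14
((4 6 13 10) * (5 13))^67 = ((4 6 5 13 10))^67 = (4 5 10 6 13)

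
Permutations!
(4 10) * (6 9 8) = (4 10)(6 9 8) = [0, 1, 2, 3, 10, 5, 9, 7, 6, 8, 4]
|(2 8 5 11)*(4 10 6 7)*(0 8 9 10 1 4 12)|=|(0 8 5 11 2 9 10 6 7 12)(1 4)|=10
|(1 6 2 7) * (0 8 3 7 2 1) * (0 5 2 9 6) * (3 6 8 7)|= 8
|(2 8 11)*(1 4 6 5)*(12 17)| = |(1 4 6 5)(2 8 11)(12 17)| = 12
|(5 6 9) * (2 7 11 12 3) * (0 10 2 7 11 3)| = |(0 10 2 11 12)(3 7)(5 6 9)| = 30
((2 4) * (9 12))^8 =(12) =((2 4)(9 12))^8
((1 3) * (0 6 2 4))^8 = ((0 6 2 4)(1 3))^8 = (6)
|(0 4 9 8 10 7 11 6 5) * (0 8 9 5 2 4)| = 8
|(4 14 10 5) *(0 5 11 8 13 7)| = 9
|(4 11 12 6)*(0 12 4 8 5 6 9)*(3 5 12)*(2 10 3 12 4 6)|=|(0 12 9)(2 10 3 5)(4 11 6 8)|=12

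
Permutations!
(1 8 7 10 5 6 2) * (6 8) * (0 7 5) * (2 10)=(0 7 2 1 6 10)(5 8)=[7, 6, 1, 3, 4, 8, 10, 2, 5, 9, 0]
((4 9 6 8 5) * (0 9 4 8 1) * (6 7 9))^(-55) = (0 1 6)(5 8)(7 9) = ((0 6 1)(5 8)(7 9))^(-55)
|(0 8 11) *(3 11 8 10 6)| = 5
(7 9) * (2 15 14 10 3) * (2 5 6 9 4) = (2 15 14 10 3 5 6 9 7 4) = [0, 1, 15, 5, 2, 6, 9, 4, 8, 7, 3, 11, 12, 13, 10, 14]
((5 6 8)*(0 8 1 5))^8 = ((0 8)(1 5 6))^8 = (8)(1 6 5)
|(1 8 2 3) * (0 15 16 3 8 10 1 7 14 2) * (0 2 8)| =8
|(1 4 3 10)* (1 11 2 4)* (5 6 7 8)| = |(2 4 3 10 11)(5 6 7 8)| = 20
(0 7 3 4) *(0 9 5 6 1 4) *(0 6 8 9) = (0 7 3 6 1 4)(5 8 9) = [7, 4, 2, 6, 0, 8, 1, 3, 9, 5]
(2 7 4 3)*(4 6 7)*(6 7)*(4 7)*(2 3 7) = (4 7) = [0, 1, 2, 3, 7, 5, 6, 4]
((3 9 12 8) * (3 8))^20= ((3 9 12))^20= (3 12 9)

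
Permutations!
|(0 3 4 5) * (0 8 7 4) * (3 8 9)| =|(0 8 7 4 5 9 3)| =7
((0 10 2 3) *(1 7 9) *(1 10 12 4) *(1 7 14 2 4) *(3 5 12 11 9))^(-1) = (0 3 7 4 10 9 11)(1 12 5 2 14)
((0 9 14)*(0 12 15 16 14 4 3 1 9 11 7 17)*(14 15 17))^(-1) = (0 17 12 14 7 11)(1 3 4 9)(15 16) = ((0 11 7 14 12 17)(1 9 4 3)(15 16))^(-1)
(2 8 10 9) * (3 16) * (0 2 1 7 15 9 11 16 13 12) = (0 2 8 10 11 16 3 13 12)(1 7 15 9) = [2, 7, 8, 13, 4, 5, 6, 15, 10, 1, 11, 16, 0, 12, 14, 9, 3]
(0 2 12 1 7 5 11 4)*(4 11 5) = [2, 7, 12, 3, 0, 5, 6, 4, 8, 9, 10, 11, 1] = (0 2 12 1 7 4)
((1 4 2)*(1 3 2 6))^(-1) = (1 6 4)(2 3)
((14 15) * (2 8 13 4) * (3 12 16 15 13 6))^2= ((2 8 6 3 12 16 15 14 13 4))^2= (2 6 12 15 13)(3 16 14 4 8)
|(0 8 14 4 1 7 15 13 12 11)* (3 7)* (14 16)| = 12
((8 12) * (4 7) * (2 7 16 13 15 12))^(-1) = (2 8 12 15 13 16 4 7)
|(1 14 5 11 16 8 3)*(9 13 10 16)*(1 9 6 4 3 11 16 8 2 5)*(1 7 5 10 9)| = 12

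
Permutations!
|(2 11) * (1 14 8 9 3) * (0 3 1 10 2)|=20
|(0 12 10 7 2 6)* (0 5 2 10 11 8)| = 12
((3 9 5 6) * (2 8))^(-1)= (2 8)(3 6 5 9)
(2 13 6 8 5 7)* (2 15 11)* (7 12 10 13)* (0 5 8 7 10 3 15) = (0 5 12 3 15 11 2 10 13 6 7) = [5, 1, 10, 15, 4, 12, 7, 0, 8, 9, 13, 2, 3, 6, 14, 11]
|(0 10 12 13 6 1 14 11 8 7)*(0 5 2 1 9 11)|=|(0 10 12 13 6 9 11 8 7 5 2 1 14)|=13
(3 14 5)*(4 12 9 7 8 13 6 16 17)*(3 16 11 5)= (3 14)(4 12 9 7 8 13 6 11 5 16 17)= [0, 1, 2, 14, 12, 16, 11, 8, 13, 7, 10, 5, 9, 6, 3, 15, 17, 4]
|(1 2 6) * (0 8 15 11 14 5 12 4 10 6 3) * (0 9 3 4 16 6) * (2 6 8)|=|(0 2 4 10)(1 6)(3 9)(5 12 16 8 15 11 14)|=28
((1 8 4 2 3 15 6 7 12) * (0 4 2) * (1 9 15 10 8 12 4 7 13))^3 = (1 15)(2 8 10 3)(6 12)(9 13)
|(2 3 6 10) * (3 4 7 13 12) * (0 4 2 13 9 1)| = |(0 4 7 9 1)(3 6 10 13 12)| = 5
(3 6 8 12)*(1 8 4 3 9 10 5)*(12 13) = (1 8 13 12 9 10 5)(3 6 4) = [0, 8, 2, 6, 3, 1, 4, 7, 13, 10, 5, 11, 9, 12]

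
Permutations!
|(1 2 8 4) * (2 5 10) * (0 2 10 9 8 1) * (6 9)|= |(10)(0 2 1 5 6 9 8 4)|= 8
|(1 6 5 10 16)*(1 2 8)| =|(1 6 5 10 16 2 8)| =7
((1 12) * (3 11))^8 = ((1 12)(3 11))^8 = (12)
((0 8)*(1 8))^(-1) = ((0 1 8))^(-1) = (0 8 1)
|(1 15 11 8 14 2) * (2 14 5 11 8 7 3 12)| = 9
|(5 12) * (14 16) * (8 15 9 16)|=10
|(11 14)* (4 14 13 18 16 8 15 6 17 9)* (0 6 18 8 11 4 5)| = |(0 6 17 9 5)(4 14)(8 15 18 16 11 13)| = 30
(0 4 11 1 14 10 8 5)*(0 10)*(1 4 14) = (0 14)(4 11)(5 10 8) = [14, 1, 2, 3, 11, 10, 6, 7, 5, 9, 8, 4, 12, 13, 0]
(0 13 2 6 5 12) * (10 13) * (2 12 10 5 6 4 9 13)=[5, 1, 4, 3, 9, 10, 6, 7, 8, 13, 2, 11, 0, 12]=(0 5 10 2 4 9 13 12)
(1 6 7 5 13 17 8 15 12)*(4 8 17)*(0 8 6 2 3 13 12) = (17)(0 8 15)(1 2 3 13 4 6 7 5 12) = [8, 2, 3, 13, 6, 12, 7, 5, 15, 9, 10, 11, 1, 4, 14, 0, 16, 17]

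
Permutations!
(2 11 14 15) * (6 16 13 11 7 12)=(2 7 12 6 16 13 11 14 15)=[0, 1, 7, 3, 4, 5, 16, 12, 8, 9, 10, 14, 6, 11, 15, 2, 13]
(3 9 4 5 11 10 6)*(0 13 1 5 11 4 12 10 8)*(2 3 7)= (0 13 1 5 4 11 8)(2 3 9 12 10 6 7)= [13, 5, 3, 9, 11, 4, 7, 2, 0, 12, 6, 8, 10, 1]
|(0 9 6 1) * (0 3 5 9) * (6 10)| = |(1 3 5 9 10 6)| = 6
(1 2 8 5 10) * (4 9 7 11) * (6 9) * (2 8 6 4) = [0, 8, 6, 3, 4, 10, 9, 11, 5, 7, 1, 2] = (1 8 5 10)(2 6 9 7 11)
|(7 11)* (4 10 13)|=6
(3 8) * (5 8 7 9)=(3 7 9 5 8)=[0, 1, 2, 7, 4, 8, 6, 9, 3, 5]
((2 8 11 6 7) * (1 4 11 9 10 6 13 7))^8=(1 10 8 7 11)(2 13 4 6 9)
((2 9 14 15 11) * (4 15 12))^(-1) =(2 11 15 4 12 14 9)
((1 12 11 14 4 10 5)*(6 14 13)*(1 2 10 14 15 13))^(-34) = (1 11 12)(2 5 10)(6 13 15)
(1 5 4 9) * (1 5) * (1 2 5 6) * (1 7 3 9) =(1 2 5 4)(3 9 6 7) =[0, 2, 5, 9, 1, 4, 7, 3, 8, 6]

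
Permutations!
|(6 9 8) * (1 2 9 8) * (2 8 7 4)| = |(1 8 6 7 4 2 9)| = 7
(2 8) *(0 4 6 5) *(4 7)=(0 7 4 6 5)(2 8)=[7, 1, 8, 3, 6, 0, 5, 4, 2]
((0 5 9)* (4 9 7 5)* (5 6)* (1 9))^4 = (9)(5 7 6)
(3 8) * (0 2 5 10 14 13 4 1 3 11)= (0 2 5 10 14 13 4 1 3 8 11)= [2, 3, 5, 8, 1, 10, 6, 7, 11, 9, 14, 0, 12, 4, 13]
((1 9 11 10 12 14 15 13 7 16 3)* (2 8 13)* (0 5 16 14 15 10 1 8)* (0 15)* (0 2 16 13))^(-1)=(0 8 3 16 15 2 12 10 14 7 13 5)(1 11 9)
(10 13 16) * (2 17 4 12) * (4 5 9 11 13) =(2 17 5 9 11 13 16 10 4 12) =[0, 1, 17, 3, 12, 9, 6, 7, 8, 11, 4, 13, 2, 16, 14, 15, 10, 5]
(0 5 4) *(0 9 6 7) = (0 5 4 9 6 7) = [5, 1, 2, 3, 9, 4, 7, 0, 8, 6]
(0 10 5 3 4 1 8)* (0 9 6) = (0 10 5 3 4 1 8 9 6) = [10, 8, 2, 4, 1, 3, 0, 7, 9, 6, 5]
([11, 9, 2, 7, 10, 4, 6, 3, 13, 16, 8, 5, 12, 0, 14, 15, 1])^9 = [5, 1, 2, 7, 8, 10, 6, 3, 0, 9, 13, 4, 12, 11, 14, 15, 16]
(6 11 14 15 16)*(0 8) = (0 8)(6 11 14 15 16) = [8, 1, 2, 3, 4, 5, 11, 7, 0, 9, 10, 14, 12, 13, 15, 16, 6]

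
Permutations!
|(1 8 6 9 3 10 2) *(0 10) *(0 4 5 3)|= |(0 10 2 1 8 6 9)(3 4 5)|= 21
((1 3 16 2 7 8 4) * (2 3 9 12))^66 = ((1 9 12 2 7 8 4)(3 16))^66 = (16)(1 2 4 12 8 9 7)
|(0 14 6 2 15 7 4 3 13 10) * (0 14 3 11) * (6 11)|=30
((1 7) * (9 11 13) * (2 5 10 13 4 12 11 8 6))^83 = ((1 7)(2 5 10 13 9 8 6)(4 12 11))^83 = (1 7)(2 6 8 9 13 10 5)(4 11 12)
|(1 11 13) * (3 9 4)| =3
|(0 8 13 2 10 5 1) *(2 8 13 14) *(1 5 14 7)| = 15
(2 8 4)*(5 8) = (2 5 8 4) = [0, 1, 5, 3, 2, 8, 6, 7, 4]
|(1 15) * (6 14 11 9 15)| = 6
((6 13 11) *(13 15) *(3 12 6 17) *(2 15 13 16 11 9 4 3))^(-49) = ((2 15 16 11 17)(3 12 6 13 9 4))^(-49) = (2 15 16 11 17)(3 4 9 13 6 12)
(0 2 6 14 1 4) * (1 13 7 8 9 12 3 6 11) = (0 2 11 1 4)(3 6 14 13 7 8 9 12) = [2, 4, 11, 6, 0, 5, 14, 8, 9, 12, 10, 1, 3, 7, 13]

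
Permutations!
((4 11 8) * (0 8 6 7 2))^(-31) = (0 6 8 7 4 2 11)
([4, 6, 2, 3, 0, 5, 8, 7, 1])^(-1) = [4, 8, 2, 3, 0, 5, 1, 7, 6]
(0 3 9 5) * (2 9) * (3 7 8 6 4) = (0 7 8 6 4 3 2 9 5) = [7, 1, 9, 2, 3, 0, 4, 8, 6, 5]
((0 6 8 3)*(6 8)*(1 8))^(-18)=(0 8)(1 3)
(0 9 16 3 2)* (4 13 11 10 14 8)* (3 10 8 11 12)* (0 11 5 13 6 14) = (0 9 16 10)(2 11 8 4 6 14 5 13 12 3) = [9, 1, 11, 2, 6, 13, 14, 7, 4, 16, 0, 8, 3, 12, 5, 15, 10]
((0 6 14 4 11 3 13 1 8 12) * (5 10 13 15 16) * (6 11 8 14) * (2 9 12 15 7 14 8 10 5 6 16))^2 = ((0 11 3 7 14 4 10 13 1 8 15 2 9 12)(6 16))^2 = (16)(0 3 14 10 1 15 9)(2 12 11 7 4 13 8)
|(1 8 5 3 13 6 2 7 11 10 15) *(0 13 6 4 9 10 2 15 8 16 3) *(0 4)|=30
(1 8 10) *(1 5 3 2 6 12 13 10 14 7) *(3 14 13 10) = (1 8 13 3 2 6 12 10 5 14 7) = [0, 8, 6, 2, 4, 14, 12, 1, 13, 9, 5, 11, 10, 3, 7]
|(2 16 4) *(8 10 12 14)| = 12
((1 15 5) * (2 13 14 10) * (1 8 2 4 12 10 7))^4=(1 2)(4 12 10)(5 14)(7 8)(13 15)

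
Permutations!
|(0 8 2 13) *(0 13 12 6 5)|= |(13)(0 8 2 12 6 5)|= 6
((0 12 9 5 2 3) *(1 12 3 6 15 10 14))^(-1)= (0 3)(1 14 10 15 6 2 5 9 12)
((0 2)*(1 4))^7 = (0 2)(1 4)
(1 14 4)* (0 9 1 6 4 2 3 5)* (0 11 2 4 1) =(0 9)(1 14 4 6)(2 3 5 11) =[9, 14, 3, 5, 6, 11, 1, 7, 8, 0, 10, 2, 12, 13, 4]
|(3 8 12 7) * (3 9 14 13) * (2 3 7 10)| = |(2 3 8 12 10)(7 9 14 13)| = 20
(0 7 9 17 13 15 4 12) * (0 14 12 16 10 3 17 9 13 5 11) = (0 7 13 15 4 16 10 3 17 5 11)(12 14) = [7, 1, 2, 17, 16, 11, 6, 13, 8, 9, 3, 0, 14, 15, 12, 4, 10, 5]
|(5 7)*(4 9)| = 2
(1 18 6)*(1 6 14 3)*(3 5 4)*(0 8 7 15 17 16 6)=(0 8 7 15 17 16 6)(1 18 14 5 4 3)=[8, 18, 2, 1, 3, 4, 0, 15, 7, 9, 10, 11, 12, 13, 5, 17, 6, 16, 14]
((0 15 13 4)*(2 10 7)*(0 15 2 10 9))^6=(15)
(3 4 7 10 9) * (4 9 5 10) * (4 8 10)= (3 9)(4 7 8 10 5)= [0, 1, 2, 9, 7, 4, 6, 8, 10, 3, 5]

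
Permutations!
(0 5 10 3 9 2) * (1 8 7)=[5, 8, 0, 9, 4, 10, 6, 1, 7, 2, 3]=(0 5 10 3 9 2)(1 8 7)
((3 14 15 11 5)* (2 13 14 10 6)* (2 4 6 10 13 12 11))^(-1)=(2 15 14 13 3 5 11 12)(4 6)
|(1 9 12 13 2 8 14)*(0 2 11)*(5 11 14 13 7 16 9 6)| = 36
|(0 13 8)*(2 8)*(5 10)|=|(0 13 2 8)(5 10)|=4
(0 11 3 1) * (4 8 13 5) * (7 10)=(0 11 3 1)(4 8 13 5)(7 10)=[11, 0, 2, 1, 8, 4, 6, 10, 13, 9, 7, 3, 12, 5]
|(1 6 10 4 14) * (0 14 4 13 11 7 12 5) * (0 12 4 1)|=|(0 14)(1 6 10 13 11 7 4)(5 12)|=14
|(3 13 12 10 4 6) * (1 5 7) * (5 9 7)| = |(1 9 7)(3 13 12 10 4 6)| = 6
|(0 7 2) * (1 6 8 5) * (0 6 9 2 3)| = |(0 7 3)(1 9 2 6 8 5)| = 6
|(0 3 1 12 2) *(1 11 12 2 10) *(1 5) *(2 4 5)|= 6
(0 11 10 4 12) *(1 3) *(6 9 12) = [11, 3, 2, 1, 6, 5, 9, 7, 8, 12, 4, 10, 0] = (0 11 10 4 6 9 12)(1 3)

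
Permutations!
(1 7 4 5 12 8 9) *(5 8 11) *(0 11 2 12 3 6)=(0 11 5 3 6)(1 7 4 8 9)(2 12)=[11, 7, 12, 6, 8, 3, 0, 4, 9, 1, 10, 5, 2]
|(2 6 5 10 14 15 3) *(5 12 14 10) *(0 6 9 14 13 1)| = 5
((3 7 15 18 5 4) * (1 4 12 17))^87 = (1 5 7)(3 17 18)(4 12 15)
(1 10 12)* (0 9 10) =(0 9 10 12 1) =[9, 0, 2, 3, 4, 5, 6, 7, 8, 10, 12, 11, 1]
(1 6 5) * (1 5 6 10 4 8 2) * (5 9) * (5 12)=(1 10 4 8 2)(5 9 12)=[0, 10, 1, 3, 8, 9, 6, 7, 2, 12, 4, 11, 5]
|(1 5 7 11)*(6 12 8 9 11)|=8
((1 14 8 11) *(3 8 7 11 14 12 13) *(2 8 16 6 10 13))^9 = ((1 12 2 8 14 7 11)(3 16 6 10 13))^9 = (1 2 14 11 12 8 7)(3 13 10 6 16)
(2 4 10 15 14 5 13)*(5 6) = [0, 1, 4, 3, 10, 13, 5, 7, 8, 9, 15, 11, 12, 2, 6, 14] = (2 4 10 15 14 6 5 13)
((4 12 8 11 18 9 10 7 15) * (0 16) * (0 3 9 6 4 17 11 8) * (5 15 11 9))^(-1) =(0 12 4 6 18 11 7 10 9 17 15 5 3 16) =((0 16 3 5 15 17 9 10 7 11 18 6 4 12))^(-1)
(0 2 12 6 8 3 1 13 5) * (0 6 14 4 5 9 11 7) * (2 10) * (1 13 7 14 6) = [10, 7, 12, 13, 5, 1, 8, 0, 3, 11, 2, 14, 6, 9, 4] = (0 10 2 12 6 8 3 13 9 11 14 4 5 1 7)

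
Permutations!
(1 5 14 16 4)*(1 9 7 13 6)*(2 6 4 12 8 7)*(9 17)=[0, 5, 6, 3, 17, 14, 1, 13, 7, 2, 10, 11, 8, 4, 16, 15, 12, 9]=(1 5 14 16 12 8 7 13 4 17 9 2 6)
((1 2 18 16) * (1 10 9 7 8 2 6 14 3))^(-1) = ((1 6 14 3)(2 18 16 10 9 7 8))^(-1) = (1 3 14 6)(2 8 7 9 10 16 18)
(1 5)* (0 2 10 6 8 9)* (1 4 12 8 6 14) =(0 2 10 14 1 5 4 12 8 9) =[2, 5, 10, 3, 12, 4, 6, 7, 9, 0, 14, 11, 8, 13, 1]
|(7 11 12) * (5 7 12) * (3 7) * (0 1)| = |(12)(0 1)(3 7 11 5)| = 4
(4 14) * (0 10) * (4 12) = (0 10)(4 14 12) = [10, 1, 2, 3, 14, 5, 6, 7, 8, 9, 0, 11, 4, 13, 12]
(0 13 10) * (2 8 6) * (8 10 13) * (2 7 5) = (13)(0 8 6 7 5 2 10) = [8, 1, 10, 3, 4, 2, 7, 5, 6, 9, 0, 11, 12, 13]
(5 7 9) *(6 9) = (5 7 6 9) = [0, 1, 2, 3, 4, 7, 9, 6, 8, 5]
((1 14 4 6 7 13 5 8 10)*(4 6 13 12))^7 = (1 5 12 14 8 4 6 10 13 7)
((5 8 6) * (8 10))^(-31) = (5 10 8 6) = ((5 10 8 6))^(-31)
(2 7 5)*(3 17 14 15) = (2 7 5)(3 17 14 15) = [0, 1, 7, 17, 4, 2, 6, 5, 8, 9, 10, 11, 12, 13, 15, 3, 16, 14]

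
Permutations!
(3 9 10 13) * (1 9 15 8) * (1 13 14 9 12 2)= (1 12 2)(3 15 8 13)(9 10 14)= [0, 12, 1, 15, 4, 5, 6, 7, 13, 10, 14, 11, 2, 3, 9, 8]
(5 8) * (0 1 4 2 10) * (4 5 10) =[1, 5, 4, 3, 2, 8, 6, 7, 10, 9, 0] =(0 1 5 8 10)(2 4)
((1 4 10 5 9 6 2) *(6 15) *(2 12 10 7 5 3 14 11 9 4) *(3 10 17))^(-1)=(1 2)(3 17 12 6 15 9 11 14)(4 5 7)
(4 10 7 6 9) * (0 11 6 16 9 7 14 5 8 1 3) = (0 11 6 7 16 9 4 10 14 5 8 1 3) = [11, 3, 2, 0, 10, 8, 7, 16, 1, 4, 14, 6, 12, 13, 5, 15, 9]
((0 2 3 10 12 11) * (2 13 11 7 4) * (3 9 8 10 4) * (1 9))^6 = ((0 13 11)(1 9 8 10 12 7 3 4 2))^6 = (13)(1 3 10)(2 7 8)(4 12 9)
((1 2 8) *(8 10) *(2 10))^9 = ((1 10 8))^9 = (10)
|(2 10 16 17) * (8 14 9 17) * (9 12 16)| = |(2 10 9 17)(8 14 12 16)| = 4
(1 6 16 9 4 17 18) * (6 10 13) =(1 10 13 6 16 9 4 17 18) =[0, 10, 2, 3, 17, 5, 16, 7, 8, 4, 13, 11, 12, 6, 14, 15, 9, 18, 1]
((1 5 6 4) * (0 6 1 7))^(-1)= ((0 6 4 7)(1 5))^(-1)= (0 7 4 6)(1 5)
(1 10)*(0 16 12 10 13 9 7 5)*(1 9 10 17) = (0 16 12 17 1 13 10 9 7 5) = [16, 13, 2, 3, 4, 0, 6, 5, 8, 7, 9, 11, 17, 10, 14, 15, 12, 1]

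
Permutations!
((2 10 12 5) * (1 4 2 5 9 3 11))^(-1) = (1 11 3 9 12 10 2 4)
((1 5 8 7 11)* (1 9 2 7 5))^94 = ((2 7 11 9)(5 8))^94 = (2 11)(7 9)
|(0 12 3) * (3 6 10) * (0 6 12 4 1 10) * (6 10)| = 4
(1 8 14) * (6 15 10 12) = (1 8 14)(6 15 10 12) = [0, 8, 2, 3, 4, 5, 15, 7, 14, 9, 12, 11, 6, 13, 1, 10]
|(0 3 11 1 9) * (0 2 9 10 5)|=6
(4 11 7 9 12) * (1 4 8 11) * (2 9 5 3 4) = (1 2 9 12 8 11 7 5 3 4) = [0, 2, 9, 4, 1, 3, 6, 5, 11, 12, 10, 7, 8]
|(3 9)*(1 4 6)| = 6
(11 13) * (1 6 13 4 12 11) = [0, 6, 2, 3, 12, 5, 13, 7, 8, 9, 10, 4, 11, 1] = (1 6 13)(4 12 11)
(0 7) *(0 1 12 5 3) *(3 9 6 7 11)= [11, 12, 2, 0, 4, 9, 7, 1, 8, 6, 10, 3, 5]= (0 11 3)(1 12 5 9 6 7)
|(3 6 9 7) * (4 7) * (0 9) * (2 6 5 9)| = |(0 2 6)(3 5 9 4 7)| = 15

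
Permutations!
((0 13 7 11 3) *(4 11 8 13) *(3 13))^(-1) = ((0 4 11 13 7 8 3))^(-1) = (0 3 8 7 13 11 4)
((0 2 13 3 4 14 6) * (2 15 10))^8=(0 6 14 4 3 13 2 10 15)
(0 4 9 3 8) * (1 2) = (0 4 9 3 8)(1 2) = [4, 2, 1, 8, 9, 5, 6, 7, 0, 3]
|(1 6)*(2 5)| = |(1 6)(2 5)| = 2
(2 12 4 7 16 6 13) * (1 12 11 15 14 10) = (1 12 4 7 16 6 13 2 11 15 14 10) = [0, 12, 11, 3, 7, 5, 13, 16, 8, 9, 1, 15, 4, 2, 10, 14, 6]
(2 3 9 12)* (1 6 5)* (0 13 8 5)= (0 13 8 5 1 6)(2 3 9 12)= [13, 6, 3, 9, 4, 1, 0, 7, 5, 12, 10, 11, 2, 8]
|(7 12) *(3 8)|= 2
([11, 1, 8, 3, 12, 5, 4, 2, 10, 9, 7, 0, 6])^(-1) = [11, 1, 7, 3, 6, 5, 12, 10, 2, 9, 8, 0, 4]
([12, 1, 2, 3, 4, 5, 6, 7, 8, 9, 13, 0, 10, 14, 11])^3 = [13, 1, 2, 3, 4, 5, 6, 7, 8, 9, 11, 10, 14, 0, 12]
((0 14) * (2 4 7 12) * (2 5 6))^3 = (0 14)(2 12)(4 5)(6 7)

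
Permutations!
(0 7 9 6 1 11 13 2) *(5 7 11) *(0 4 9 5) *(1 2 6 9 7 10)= [11, 0, 4, 3, 7, 10, 2, 5, 8, 9, 1, 13, 12, 6]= (0 11 13 6 2 4 7 5 10 1)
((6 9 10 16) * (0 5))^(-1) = (0 5)(6 16 10 9)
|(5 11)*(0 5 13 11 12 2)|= 4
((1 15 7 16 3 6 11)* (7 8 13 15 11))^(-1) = (1 11)(3 16 7 6)(8 15 13) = ((1 11)(3 6 7 16)(8 13 15))^(-1)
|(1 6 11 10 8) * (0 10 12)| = 7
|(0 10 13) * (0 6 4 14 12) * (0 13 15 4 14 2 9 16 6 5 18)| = 13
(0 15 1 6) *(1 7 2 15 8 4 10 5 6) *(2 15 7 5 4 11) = (0 8 11 2 7 15 5 6)(4 10) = [8, 1, 7, 3, 10, 6, 0, 15, 11, 9, 4, 2, 12, 13, 14, 5]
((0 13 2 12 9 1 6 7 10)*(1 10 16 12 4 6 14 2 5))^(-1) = (0 10 9 12 16 7 6 4 2 14 1 5 13) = ((0 13 5 1 14 2 4 6 7 16 12 9 10))^(-1)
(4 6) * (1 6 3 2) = (1 6 4 3 2) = [0, 6, 1, 2, 3, 5, 4]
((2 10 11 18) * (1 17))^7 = (1 17)(2 18 11 10)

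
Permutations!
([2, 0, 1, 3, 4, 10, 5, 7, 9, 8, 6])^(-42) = [0, 1, 2, 3, 4, 5, 6, 7, 8, 9, 10]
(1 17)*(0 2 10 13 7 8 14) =(0 2 10 13 7 8 14)(1 17) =[2, 17, 10, 3, 4, 5, 6, 8, 14, 9, 13, 11, 12, 7, 0, 15, 16, 1]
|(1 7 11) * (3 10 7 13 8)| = 7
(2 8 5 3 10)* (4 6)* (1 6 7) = (1 6 4 7)(2 8 5 3 10) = [0, 6, 8, 10, 7, 3, 4, 1, 5, 9, 2]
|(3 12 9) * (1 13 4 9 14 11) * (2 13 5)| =10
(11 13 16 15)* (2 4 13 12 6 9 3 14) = [0, 1, 4, 14, 13, 5, 9, 7, 8, 3, 10, 12, 6, 16, 2, 11, 15] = (2 4 13 16 15 11 12 6 9 3 14)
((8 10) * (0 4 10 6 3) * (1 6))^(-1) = (0 3 6 1 8 10 4)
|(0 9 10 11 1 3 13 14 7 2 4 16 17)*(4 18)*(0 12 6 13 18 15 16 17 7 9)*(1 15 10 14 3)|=42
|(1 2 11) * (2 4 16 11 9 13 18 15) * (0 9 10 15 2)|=28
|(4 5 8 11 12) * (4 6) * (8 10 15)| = |(4 5 10 15 8 11 12 6)| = 8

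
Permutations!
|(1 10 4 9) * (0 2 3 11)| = |(0 2 3 11)(1 10 4 9)| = 4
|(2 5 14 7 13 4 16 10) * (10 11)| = 9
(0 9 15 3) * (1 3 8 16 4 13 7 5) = [9, 3, 2, 0, 13, 1, 6, 5, 16, 15, 10, 11, 12, 7, 14, 8, 4] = (0 9 15 8 16 4 13 7 5 1 3)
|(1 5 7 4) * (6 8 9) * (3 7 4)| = |(1 5 4)(3 7)(6 8 9)| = 6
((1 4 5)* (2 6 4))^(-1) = (1 5 4 6 2)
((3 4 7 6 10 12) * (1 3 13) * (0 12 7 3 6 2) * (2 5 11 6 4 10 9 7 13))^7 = (0 12 2)(1 3 13 4 10)(5 6 7 11 9)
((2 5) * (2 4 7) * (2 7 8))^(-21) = (2 8 4 5)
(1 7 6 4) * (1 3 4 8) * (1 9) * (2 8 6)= (1 7 2 8 9)(3 4)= [0, 7, 8, 4, 3, 5, 6, 2, 9, 1]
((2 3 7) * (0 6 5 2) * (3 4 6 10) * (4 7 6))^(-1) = ((0 10 3 6 5 2 7))^(-1) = (0 7 2 5 6 3 10)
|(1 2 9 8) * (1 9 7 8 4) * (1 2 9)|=6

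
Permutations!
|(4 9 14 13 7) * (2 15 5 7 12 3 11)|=11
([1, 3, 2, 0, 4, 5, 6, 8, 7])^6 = (8)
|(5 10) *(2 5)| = 3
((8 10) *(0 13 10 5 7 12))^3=(0 8 12 10 7 13 5)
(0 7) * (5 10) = (0 7)(5 10) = [7, 1, 2, 3, 4, 10, 6, 0, 8, 9, 5]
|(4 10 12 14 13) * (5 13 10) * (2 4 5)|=|(2 4)(5 13)(10 12 14)|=6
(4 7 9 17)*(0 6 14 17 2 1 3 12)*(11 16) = (0 6 14 17 4 7 9 2 1 3 12)(11 16) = [6, 3, 1, 12, 7, 5, 14, 9, 8, 2, 10, 16, 0, 13, 17, 15, 11, 4]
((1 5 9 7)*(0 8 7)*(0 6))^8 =(0 8 7 1 5 9 6)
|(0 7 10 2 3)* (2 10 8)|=5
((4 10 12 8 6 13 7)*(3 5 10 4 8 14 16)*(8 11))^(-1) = (3 16 14 12 10 5)(6 8 11 7 13)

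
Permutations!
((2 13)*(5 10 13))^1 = ((2 5 10 13))^1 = (2 5 10 13)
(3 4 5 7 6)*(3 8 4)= [0, 1, 2, 3, 5, 7, 8, 6, 4]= (4 5 7 6 8)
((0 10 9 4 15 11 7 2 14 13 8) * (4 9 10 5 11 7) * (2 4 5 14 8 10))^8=((0 14 13 10 2 8)(4 15 7)(5 11))^8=(0 13 2)(4 7 15)(8 14 10)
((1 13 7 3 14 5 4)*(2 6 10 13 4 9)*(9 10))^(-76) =((1 4)(2 6 9)(3 14 5 10 13 7))^(-76) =(2 9 6)(3 5 13)(7 14 10)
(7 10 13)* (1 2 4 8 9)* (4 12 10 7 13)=(13)(1 2 12 10 4 8 9)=[0, 2, 12, 3, 8, 5, 6, 7, 9, 1, 4, 11, 10, 13]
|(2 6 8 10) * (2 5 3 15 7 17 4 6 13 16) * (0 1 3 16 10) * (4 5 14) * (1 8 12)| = 14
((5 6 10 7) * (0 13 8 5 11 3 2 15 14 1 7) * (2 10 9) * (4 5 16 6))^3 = (0 16 2 1 3 13 6 15 7 10 8 9 14 11)(4 5)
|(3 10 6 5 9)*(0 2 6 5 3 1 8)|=9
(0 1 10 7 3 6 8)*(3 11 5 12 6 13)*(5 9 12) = [1, 10, 2, 13, 4, 5, 8, 11, 0, 12, 7, 9, 6, 3] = (0 1 10 7 11 9 12 6 8)(3 13)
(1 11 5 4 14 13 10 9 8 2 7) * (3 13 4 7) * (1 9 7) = (1 11 5)(2 3 13 10 7 9 8)(4 14) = [0, 11, 3, 13, 14, 1, 6, 9, 2, 8, 7, 5, 12, 10, 4]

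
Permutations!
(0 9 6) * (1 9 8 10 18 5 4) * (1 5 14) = (0 8 10 18 14 1 9 6)(4 5) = [8, 9, 2, 3, 5, 4, 0, 7, 10, 6, 18, 11, 12, 13, 1, 15, 16, 17, 14]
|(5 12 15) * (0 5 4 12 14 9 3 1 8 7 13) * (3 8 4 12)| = |(0 5 14 9 8 7 13)(1 4 3)(12 15)| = 42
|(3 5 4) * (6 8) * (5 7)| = |(3 7 5 4)(6 8)| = 4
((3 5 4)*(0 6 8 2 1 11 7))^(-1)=((0 6 8 2 1 11 7)(3 5 4))^(-1)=(0 7 11 1 2 8 6)(3 4 5)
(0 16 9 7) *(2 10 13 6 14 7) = [16, 1, 10, 3, 4, 5, 14, 0, 8, 2, 13, 11, 12, 6, 7, 15, 9] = (0 16 9 2 10 13 6 14 7)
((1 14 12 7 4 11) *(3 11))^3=((1 14 12 7 4 3 11))^3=(1 7 11 12 3 14 4)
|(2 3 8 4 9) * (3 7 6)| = |(2 7 6 3 8 4 9)| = 7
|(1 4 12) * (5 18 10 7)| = 12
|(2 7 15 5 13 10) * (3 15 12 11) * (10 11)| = 20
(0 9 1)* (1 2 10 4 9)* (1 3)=(0 3 1)(2 10 4 9)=[3, 0, 10, 1, 9, 5, 6, 7, 8, 2, 4]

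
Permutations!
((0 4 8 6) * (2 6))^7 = ((0 4 8 2 6))^7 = (0 8 6 4 2)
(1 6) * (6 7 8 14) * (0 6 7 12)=[6, 12, 2, 3, 4, 5, 1, 8, 14, 9, 10, 11, 0, 13, 7]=(0 6 1 12)(7 8 14)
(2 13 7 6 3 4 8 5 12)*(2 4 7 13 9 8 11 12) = (13)(2 9 8 5)(3 7 6)(4 11 12) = [0, 1, 9, 7, 11, 2, 3, 6, 5, 8, 10, 12, 4, 13]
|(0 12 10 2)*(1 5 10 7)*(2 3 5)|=15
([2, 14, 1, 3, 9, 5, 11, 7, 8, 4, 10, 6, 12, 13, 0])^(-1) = (0 14 1 2)(4 9)(6 11)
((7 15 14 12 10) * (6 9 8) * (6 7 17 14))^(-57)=((6 9 8 7 15)(10 17 14 12))^(-57)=(6 7 9 15 8)(10 12 14 17)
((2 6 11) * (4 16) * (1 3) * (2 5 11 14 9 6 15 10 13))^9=((1 3)(2 15 10 13)(4 16)(5 11)(6 14 9))^9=(1 3)(2 15 10 13)(4 16)(5 11)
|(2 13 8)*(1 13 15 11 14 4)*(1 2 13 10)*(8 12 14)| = |(1 10)(2 15 11 8 13 12 14 4)| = 8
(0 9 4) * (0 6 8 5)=(0 9 4 6 8 5)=[9, 1, 2, 3, 6, 0, 8, 7, 5, 4]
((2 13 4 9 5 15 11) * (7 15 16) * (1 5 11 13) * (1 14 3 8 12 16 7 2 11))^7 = (2 14 3 8 12 16)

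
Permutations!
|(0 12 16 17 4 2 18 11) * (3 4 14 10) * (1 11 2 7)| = 22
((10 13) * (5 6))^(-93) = ((5 6)(10 13))^(-93) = (5 6)(10 13)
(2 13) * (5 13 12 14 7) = [0, 1, 12, 3, 4, 13, 6, 5, 8, 9, 10, 11, 14, 2, 7] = (2 12 14 7 5 13)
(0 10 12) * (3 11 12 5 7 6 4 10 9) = (0 9 3 11 12)(4 10 5 7 6) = [9, 1, 2, 11, 10, 7, 4, 6, 8, 3, 5, 12, 0]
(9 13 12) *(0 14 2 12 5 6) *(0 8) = (0 14 2 12 9 13 5 6 8) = [14, 1, 12, 3, 4, 6, 8, 7, 0, 13, 10, 11, 9, 5, 2]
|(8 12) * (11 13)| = |(8 12)(11 13)| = 2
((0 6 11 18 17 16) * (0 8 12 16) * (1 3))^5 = ((0 6 11 18 17)(1 3)(8 12 16))^5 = (18)(1 3)(8 16 12)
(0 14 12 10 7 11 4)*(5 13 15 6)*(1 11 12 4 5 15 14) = [1, 11, 2, 3, 0, 13, 15, 12, 8, 9, 7, 5, 10, 14, 4, 6] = (0 1 11 5 13 14 4)(6 15)(7 12 10)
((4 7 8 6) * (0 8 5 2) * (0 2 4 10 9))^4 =(0 9 10 6 8)(4 7 5)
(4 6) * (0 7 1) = (0 7 1)(4 6) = [7, 0, 2, 3, 6, 5, 4, 1]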